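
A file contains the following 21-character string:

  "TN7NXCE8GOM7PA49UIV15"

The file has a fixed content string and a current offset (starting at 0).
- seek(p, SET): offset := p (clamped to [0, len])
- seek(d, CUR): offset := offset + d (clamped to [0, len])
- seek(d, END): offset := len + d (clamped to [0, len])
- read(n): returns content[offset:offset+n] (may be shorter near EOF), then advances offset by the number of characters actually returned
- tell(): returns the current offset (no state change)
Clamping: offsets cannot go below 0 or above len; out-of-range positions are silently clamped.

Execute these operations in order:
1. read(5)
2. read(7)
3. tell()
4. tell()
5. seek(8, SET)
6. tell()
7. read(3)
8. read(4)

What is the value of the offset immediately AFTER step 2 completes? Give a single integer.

After 1 (read(5)): returned 'TN7NX', offset=5
After 2 (read(7)): returned 'CE8GOM7', offset=12

Answer: 12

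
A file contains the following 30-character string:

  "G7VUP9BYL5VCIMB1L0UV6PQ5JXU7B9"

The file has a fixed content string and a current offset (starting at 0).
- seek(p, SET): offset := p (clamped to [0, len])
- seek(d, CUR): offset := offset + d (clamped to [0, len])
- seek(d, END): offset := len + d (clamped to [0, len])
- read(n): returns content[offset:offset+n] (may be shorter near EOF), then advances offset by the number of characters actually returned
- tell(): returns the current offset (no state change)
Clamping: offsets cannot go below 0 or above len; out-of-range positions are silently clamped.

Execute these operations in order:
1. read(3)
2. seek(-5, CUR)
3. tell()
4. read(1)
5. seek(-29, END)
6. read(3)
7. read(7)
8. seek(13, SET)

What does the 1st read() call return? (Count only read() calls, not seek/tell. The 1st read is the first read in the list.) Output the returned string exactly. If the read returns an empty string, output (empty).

After 1 (read(3)): returned 'G7V', offset=3
After 2 (seek(-5, CUR)): offset=0
After 3 (tell()): offset=0
After 4 (read(1)): returned 'G', offset=1
After 5 (seek(-29, END)): offset=1
After 6 (read(3)): returned '7VU', offset=4
After 7 (read(7)): returned 'P9BYL5V', offset=11
After 8 (seek(13, SET)): offset=13

Answer: G7V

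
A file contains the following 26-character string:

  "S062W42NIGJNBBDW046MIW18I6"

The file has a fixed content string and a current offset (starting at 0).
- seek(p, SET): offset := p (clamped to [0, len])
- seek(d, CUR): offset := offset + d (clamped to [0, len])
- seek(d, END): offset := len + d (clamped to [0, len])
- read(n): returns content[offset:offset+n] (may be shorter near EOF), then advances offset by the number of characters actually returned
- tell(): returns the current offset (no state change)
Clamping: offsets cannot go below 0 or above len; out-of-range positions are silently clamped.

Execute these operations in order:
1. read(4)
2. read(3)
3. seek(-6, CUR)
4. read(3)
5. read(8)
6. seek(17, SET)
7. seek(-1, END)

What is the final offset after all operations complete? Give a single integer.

Answer: 25

Derivation:
After 1 (read(4)): returned 'S062', offset=4
After 2 (read(3)): returned 'W42', offset=7
After 3 (seek(-6, CUR)): offset=1
After 4 (read(3)): returned '062', offset=4
After 5 (read(8)): returned 'W42NIGJN', offset=12
After 6 (seek(17, SET)): offset=17
After 7 (seek(-1, END)): offset=25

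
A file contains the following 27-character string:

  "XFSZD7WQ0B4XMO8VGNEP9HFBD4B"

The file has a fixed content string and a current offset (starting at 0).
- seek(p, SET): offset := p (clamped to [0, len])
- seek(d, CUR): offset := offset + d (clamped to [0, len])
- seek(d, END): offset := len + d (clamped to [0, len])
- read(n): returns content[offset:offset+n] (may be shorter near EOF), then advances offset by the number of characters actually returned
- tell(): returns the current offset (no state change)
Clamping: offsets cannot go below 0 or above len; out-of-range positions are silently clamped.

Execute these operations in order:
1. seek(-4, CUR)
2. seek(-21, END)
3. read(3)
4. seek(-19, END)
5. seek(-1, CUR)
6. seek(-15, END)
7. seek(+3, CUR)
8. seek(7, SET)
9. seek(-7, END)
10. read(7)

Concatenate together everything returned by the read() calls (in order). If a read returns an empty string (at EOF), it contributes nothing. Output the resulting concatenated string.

Answer: WQ09HFBD4B

Derivation:
After 1 (seek(-4, CUR)): offset=0
After 2 (seek(-21, END)): offset=6
After 3 (read(3)): returned 'WQ0', offset=9
After 4 (seek(-19, END)): offset=8
After 5 (seek(-1, CUR)): offset=7
After 6 (seek(-15, END)): offset=12
After 7 (seek(+3, CUR)): offset=15
After 8 (seek(7, SET)): offset=7
After 9 (seek(-7, END)): offset=20
After 10 (read(7)): returned '9HFBD4B', offset=27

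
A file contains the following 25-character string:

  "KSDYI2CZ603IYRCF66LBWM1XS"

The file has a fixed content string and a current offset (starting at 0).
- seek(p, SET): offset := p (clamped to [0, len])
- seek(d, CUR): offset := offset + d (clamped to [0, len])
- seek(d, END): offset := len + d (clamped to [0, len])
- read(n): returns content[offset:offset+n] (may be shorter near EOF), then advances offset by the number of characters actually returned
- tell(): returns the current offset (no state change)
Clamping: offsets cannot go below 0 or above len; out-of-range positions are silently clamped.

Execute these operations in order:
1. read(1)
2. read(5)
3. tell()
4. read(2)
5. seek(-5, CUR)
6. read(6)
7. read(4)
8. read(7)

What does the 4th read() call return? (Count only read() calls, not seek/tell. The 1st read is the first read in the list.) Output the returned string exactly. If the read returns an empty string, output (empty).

After 1 (read(1)): returned 'K', offset=1
After 2 (read(5)): returned 'SDYI2', offset=6
After 3 (tell()): offset=6
After 4 (read(2)): returned 'CZ', offset=8
After 5 (seek(-5, CUR)): offset=3
After 6 (read(6)): returned 'YI2CZ6', offset=9
After 7 (read(4)): returned '03IY', offset=13
After 8 (read(7)): returned 'RCF66LB', offset=20

Answer: YI2CZ6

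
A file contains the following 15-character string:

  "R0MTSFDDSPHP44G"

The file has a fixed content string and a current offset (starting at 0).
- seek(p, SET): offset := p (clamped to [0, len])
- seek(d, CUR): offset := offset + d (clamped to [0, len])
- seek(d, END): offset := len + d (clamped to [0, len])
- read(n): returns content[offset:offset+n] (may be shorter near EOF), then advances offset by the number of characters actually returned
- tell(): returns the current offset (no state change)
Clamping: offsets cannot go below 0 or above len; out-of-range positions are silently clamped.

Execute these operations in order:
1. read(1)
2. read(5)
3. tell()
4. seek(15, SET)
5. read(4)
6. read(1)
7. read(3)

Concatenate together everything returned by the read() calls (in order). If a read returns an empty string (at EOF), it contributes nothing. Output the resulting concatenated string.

After 1 (read(1)): returned 'R', offset=1
After 2 (read(5)): returned '0MTSF', offset=6
After 3 (tell()): offset=6
After 4 (seek(15, SET)): offset=15
After 5 (read(4)): returned '', offset=15
After 6 (read(1)): returned '', offset=15
After 7 (read(3)): returned '', offset=15

Answer: R0MTSF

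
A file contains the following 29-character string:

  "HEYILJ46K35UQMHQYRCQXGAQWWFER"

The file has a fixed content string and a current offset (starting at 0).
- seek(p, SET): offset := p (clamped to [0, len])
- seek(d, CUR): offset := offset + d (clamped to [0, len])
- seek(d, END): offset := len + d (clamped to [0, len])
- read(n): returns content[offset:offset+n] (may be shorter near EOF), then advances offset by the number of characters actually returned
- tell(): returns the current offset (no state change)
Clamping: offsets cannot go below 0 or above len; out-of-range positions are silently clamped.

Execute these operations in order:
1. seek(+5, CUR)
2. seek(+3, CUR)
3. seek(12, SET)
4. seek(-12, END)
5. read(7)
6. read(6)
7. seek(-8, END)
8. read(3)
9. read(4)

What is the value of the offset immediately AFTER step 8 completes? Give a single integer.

After 1 (seek(+5, CUR)): offset=5
After 2 (seek(+3, CUR)): offset=8
After 3 (seek(12, SET)): offset=12
After 4 (seek(-12, END)): offset=17
After 5 (read(7)): returned 'RCQXGAQ', offset=24
After 6 (read(6)): returned 'WWFER', offset=29
After 7 (seek(-8, END)): offset=21
After 8 (read(3)): returned 'GAQ', offset=24

Answer: 24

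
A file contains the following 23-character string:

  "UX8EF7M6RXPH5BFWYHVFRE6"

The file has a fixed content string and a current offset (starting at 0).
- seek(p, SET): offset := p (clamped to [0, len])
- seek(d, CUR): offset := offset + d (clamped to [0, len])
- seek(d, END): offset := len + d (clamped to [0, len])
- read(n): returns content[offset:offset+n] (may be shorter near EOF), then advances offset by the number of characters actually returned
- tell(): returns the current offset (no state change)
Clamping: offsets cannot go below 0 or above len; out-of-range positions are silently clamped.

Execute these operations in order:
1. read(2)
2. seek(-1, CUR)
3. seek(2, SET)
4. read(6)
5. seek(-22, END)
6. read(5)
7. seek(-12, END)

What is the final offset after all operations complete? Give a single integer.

After 1 (read(2)): returned 'UX', offset=2
After 2 (seek(-1, CUR)): offset=1
After 3 (seek(2, SET)): offset=2
After 4 (read(6)): returned '8EF7M6', offset=8
After 5 (seek(-22, END)): offset=1
After 6 (read(5)): returned 'X8EF7', offset=6
After 7 (seek(-12, END)): offset=11

Answer: 11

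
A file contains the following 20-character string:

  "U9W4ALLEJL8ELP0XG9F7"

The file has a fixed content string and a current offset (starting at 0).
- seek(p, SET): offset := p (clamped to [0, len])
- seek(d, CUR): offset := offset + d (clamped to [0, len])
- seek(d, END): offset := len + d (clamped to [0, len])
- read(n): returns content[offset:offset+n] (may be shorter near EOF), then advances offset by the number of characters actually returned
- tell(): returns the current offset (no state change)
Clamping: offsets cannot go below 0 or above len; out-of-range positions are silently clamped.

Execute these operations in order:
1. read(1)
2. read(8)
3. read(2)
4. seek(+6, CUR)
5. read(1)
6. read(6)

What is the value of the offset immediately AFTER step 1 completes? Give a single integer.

After 1 (read(1)): returned 'U', offset=1

Answer: 1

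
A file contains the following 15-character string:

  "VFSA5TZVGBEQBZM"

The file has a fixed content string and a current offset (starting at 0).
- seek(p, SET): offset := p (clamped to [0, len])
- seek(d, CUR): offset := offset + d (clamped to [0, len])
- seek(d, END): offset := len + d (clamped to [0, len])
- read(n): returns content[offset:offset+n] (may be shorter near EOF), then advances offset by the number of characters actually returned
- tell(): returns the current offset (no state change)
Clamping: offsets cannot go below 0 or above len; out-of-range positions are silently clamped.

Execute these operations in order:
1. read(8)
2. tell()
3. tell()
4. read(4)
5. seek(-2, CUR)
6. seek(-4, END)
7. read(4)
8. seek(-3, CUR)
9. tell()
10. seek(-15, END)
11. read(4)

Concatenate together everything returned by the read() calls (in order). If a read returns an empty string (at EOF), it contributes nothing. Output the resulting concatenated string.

After 1 (read(8)): returned 'VFSA5TZV', offset=8
After 2 (tell()): offset=8
After 3 (tell()): offset=8
After 4 (read(4)): returned 'GBEQ', offset=12
After 5 (seek(-2, CUR)): offset=10
After 6 (seek(-4, END)): offset=11
After 7 (read(4)): returned 'QBZM', offset=15
After 8 (seek(-3, CUR)): offset=12
After 9 (tell()): offset=12
After 10 (seek(-15, END)): offset=0
After 11 (read(4)): returned 'VFSA', offset=4

Answer: VFSA5TZVGBEQQBZMVFSA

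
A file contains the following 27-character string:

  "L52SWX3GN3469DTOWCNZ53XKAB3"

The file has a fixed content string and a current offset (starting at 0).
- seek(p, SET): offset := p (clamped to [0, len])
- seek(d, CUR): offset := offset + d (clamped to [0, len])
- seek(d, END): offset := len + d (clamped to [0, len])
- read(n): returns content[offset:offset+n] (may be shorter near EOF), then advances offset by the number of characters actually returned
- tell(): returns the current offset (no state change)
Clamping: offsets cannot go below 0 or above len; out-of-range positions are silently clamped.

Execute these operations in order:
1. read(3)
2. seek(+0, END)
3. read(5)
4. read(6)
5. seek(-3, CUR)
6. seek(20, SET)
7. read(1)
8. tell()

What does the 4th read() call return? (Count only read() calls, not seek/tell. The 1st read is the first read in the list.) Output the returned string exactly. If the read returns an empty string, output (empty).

After 1 (read(3)): returned 'L52', offset=3
After 2 (seek(+0, END)): offset=27
After 3 (read(5)): returned '', offset=27
After 4 (read(6)): returned '', offset=27
After 5 (seek(-3, CUR)): offset=24
After 6 (seek(20, SET)): offset=20
After 7 (read(1)): returned '5', offset=21
After 8 (tell()): offset=21

Answer: 5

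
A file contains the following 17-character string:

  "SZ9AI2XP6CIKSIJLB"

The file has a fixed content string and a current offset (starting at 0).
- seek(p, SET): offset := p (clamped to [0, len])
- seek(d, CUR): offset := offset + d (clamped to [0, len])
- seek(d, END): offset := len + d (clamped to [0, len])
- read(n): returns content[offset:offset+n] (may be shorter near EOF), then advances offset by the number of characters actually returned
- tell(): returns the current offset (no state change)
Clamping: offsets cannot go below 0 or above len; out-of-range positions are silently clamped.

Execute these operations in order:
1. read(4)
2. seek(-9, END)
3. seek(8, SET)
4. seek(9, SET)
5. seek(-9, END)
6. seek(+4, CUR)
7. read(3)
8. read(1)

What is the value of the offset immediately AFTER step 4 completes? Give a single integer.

After 1 (read(4)): returned 'SZ9A', offset=4
After 2 (seek(-9, END)): offset=8
After 3 (seek(8, SET)): offset=8
After 4 (seek(9, SET)): offset=9

Answer: 9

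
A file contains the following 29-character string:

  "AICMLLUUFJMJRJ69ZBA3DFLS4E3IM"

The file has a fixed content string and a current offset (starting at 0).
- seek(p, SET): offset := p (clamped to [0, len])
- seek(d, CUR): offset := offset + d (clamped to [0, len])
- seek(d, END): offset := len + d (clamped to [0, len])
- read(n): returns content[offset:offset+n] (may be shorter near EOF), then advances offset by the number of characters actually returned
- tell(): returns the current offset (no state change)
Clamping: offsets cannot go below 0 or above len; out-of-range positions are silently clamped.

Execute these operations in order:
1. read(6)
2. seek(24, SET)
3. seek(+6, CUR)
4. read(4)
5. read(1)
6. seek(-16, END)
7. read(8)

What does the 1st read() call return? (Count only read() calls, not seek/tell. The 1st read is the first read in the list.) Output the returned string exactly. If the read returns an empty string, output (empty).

Answer: AICMLL

Derivation:
After 1 (read(6)): returned 'AICMLL', offset=6
After 2 (seek(24, SET)): offset=24
After 3 (seek(+6, CUR)): offset=29
After 4 (read(4)): returned '', offset=29
After 5 (read(1)): returned '', offset=29
After 6 (seek(-16, END)): offset=13
After 7 (read(8)): returned 'J69ZBA3D', offset=21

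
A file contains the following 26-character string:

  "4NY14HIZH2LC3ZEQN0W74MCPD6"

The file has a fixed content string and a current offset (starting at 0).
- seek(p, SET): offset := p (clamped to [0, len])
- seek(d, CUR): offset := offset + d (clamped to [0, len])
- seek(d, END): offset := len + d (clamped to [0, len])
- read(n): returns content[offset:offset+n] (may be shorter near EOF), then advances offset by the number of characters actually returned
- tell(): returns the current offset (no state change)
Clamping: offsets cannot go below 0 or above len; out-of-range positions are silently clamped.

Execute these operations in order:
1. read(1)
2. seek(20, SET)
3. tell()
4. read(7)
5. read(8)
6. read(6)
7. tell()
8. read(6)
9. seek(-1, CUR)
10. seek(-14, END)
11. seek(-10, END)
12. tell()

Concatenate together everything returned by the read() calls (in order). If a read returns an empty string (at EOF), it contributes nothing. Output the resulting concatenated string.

Answer: 44MCPD6

Derivation:
After 1 (read(1)): returned '4', offset=1
After 2 (seek(20, SET)): offset=20
After 3 (tell()): offset=20
After 4 (read(7)): returned '4MCPD6', offset=26
After 5 (read(8)): returned '', offset=26
After 6 (read(6)): returned '', offset=26
After 7 (tell()): offset=26
After 8 (read(6)): returned '', offset=26
After 9 (seek(-1, CUR)): offset=25
After 10 (seek(-14, END)): offset=12
After 11 (seek(-10, END)): offset=16
After 12 (tell()): offset=16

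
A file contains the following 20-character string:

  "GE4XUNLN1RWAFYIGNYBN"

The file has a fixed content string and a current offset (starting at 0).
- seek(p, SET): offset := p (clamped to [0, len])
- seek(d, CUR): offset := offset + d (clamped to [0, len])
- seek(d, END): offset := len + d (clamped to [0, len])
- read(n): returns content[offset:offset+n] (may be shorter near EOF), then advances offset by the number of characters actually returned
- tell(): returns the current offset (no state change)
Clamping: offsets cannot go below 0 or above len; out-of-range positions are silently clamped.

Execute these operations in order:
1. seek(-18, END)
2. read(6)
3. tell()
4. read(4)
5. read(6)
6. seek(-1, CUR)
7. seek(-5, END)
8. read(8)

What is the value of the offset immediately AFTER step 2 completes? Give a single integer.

After 1 (seek(-18, END)): offset=2
After 2 (read(6)): returned '4XUNLN', offset=8

Answer: 8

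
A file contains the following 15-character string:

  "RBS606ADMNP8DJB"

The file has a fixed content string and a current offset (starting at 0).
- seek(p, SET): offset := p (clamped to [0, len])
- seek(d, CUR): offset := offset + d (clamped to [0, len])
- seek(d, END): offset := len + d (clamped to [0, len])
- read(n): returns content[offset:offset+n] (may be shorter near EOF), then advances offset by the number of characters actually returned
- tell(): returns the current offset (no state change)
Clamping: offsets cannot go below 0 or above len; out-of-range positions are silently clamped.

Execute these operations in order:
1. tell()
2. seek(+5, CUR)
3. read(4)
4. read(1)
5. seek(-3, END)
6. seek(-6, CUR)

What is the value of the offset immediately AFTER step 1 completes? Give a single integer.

Answer: 0

Derivation:
After 1 (tell()): offset=0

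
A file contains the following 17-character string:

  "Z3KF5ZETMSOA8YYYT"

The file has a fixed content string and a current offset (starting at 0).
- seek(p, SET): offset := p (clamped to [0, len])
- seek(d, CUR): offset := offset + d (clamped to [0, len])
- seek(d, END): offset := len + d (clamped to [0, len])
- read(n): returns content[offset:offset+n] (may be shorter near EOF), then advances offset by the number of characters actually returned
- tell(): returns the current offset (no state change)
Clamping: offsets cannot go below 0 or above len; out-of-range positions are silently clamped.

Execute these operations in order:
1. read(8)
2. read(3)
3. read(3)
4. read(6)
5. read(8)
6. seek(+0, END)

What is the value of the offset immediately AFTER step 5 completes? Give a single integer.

Answer: 17

Derivation:
After 1 (read(8)): returned 'Z3KF5ZET', offset=8
After 2 (read(3)): returned 'MSO', offset=11
After 3 (read(3)): returned 'A8Y', offset=14
After 4 (read(6)): returned 'YYT', offset=17
After 5 (read(8)): returned '', offset=17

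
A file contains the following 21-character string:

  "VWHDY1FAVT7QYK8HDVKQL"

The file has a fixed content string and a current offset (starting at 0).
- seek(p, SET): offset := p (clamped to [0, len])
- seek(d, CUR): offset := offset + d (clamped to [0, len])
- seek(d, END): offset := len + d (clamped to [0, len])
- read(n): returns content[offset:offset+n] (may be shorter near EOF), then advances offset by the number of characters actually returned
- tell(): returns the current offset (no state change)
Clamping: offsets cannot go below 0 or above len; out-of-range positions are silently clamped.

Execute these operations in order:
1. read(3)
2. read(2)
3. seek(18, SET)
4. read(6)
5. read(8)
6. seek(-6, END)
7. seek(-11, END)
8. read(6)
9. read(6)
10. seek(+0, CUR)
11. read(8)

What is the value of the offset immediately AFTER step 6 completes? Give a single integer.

Answer: 15

Derivation:
After 1 (read(3)): returned 'VWH', offset=3
After 2 (read(2)): returned 'DY', offset=5
After 3 (seek(18, SET)): offset=18
After 4 (read(6)): returned 'KQL', offset=21
After 5 (read(8)): returned '', offset=21
After 6 (seek(-6, END)): offset=15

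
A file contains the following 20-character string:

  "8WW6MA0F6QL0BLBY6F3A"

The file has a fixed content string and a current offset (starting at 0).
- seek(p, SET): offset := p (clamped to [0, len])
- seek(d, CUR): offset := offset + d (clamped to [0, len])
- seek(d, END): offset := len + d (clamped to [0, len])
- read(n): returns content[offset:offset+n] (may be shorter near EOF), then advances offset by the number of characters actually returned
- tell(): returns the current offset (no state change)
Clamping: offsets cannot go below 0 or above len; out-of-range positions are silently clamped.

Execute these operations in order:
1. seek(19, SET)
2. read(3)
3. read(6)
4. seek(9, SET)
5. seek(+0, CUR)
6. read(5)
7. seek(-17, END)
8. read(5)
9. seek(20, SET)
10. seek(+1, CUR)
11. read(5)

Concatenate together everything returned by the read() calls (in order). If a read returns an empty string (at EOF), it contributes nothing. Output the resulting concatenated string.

Answer: AQL0BL6MA0F

Derivation:
After 1 (seek(19, SET)): offset=19
After 2 (read(3)): returned 'A', offset=20
After 3 (read(6)): returned '', offset=20
After 4 (seek(9, SET)): offset=9
After 5 (seek(+0, CUR)): offset=9
After 6 (read(5)): returned 'QL0BL', offset=14
After 7 (seek(-17, END)): offset=3
After 8 (read(5)): returned '6MA0F', offset=8
After 9 (seek(20, SET)): offset=20
After 10 (seek(+1, CUR)): offset=20
After 11 (read(5)): returned '', offset=20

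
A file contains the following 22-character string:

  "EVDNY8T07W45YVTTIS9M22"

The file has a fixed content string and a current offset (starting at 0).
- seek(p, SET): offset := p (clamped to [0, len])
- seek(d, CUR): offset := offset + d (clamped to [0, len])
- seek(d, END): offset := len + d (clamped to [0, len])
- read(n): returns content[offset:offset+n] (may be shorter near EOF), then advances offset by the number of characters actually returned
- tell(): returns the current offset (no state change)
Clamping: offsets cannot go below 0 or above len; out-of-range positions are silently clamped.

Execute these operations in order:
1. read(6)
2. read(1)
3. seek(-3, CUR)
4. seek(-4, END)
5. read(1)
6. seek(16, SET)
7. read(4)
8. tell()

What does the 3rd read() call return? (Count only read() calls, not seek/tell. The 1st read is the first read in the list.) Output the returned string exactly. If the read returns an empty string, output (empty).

Answer: 9

Derivation:
After 1 (read(6)): returned 'EVDNY8', offset=6
After 2 (read(1)): returned 'T', offset=7
After 3 (seek(-3, CUR)): offset=4
After 4 (seek(-4, END)): offset=18
After 5 (read(1)): returned '9', offset=19
After 6 (seek(16, SET)): offset=16
After 7 (read(4)): returned 'IS9M', offset=20
After 8 (tell()): offset=20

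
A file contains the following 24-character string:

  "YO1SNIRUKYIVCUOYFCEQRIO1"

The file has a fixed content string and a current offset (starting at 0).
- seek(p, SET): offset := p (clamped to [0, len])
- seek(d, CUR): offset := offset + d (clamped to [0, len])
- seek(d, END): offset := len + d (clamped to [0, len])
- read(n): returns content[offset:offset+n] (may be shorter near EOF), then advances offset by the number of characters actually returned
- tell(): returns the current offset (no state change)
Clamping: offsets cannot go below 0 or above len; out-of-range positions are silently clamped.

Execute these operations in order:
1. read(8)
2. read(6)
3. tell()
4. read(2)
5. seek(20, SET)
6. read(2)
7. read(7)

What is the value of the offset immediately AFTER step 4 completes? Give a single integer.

After 1 (read(8)): returned 'YO1SNIRU', offset=8
After 2 (read(6)): returned 'KYIVCU', offset=14
After 3 (tell()): offset=14
After 4 (read(2)): returned 'OY', offset=16

Answer: 16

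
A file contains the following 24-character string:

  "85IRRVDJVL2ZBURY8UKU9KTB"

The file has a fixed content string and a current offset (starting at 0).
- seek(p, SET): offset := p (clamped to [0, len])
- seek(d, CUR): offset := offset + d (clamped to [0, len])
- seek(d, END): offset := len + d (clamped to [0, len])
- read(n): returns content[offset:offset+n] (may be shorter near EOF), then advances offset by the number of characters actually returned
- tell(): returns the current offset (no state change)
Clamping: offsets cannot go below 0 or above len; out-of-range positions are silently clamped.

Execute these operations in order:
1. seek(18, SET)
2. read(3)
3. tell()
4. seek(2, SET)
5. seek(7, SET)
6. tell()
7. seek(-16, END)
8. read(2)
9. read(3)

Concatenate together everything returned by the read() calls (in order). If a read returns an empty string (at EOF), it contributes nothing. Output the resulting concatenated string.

After 1 (seek(18, SET)): offset=18
After 2 (read(3)): returned 'KU9', offset=21
After 3 (tell()): offset=21
After 4 (seek(2, SET)): offset=2
After 5 (seek(7, SET)): offset=7
After 6 (tell()): offset=7
After 7 (seek(-16, END)): offset=8
After 8 (read(2)): returned 'VL', offset=10
After 9 (read(3)): returned '2ZB', offset=13

Answer: KU9VL2ZB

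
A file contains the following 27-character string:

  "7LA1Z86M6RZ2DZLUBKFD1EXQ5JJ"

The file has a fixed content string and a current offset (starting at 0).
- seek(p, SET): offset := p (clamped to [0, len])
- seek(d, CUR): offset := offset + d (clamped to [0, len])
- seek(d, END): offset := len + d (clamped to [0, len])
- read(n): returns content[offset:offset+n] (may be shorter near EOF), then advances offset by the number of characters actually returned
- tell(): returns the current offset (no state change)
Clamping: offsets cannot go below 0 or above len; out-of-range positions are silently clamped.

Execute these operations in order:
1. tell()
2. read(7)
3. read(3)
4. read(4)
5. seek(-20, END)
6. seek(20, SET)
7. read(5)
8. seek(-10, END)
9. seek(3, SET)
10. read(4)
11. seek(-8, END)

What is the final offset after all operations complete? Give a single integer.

Answer: 19

Derivation:
After 1 (tell()): offset=0
After 2 (read(7)): returned '7LA1Z86', offset=7
After 3 (read(3)): returned 'M6R', offset=10
After 4 (read(4)): returned 'Z2DZ', offset=14
After 5 (seek(-20, END)): offset=7
After 6 (seek(20, SET)): offset=20
After 7 (read(5)): returned '1EXQ5', offset=25
After 8 (seek(-10, END)): offset=17
After 9 (seek(3, SET)): offset=3
After 10 (read(4)): returned '1Z86', offset=7
After 11 (seek(-8, END)): offset=19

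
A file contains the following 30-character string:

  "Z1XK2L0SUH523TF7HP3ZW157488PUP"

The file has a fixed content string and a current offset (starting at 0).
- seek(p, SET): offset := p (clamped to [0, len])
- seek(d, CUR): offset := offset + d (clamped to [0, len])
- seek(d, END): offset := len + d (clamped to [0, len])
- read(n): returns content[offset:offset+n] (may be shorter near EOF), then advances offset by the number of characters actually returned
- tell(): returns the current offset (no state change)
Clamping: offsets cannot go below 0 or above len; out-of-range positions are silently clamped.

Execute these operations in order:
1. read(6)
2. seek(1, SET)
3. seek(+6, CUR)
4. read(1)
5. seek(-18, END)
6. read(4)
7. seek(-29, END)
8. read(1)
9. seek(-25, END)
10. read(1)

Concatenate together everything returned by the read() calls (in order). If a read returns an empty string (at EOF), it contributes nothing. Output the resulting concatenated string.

After 1 (read(6)): returned 'Z1XK2L', offset=6
After 2 (seek(1, SET)): offset=1
After 3 (seek(+6, CUR)): offset=7
After 4 (read(1)): returned 'S', offset=8
After 5 (seek(-18, END)): offset=12
After 6 (read(4)): returned '3TF7', offset=16
After 7 (seek(-29, END)): offset=1
After 8 (read(1)): returned '1', offset=2
After 9 (seek(-25, END)): offset=5
After 10 (read(1)): returned 'L', offset=6

Answer: Z1XK2LS3TF71L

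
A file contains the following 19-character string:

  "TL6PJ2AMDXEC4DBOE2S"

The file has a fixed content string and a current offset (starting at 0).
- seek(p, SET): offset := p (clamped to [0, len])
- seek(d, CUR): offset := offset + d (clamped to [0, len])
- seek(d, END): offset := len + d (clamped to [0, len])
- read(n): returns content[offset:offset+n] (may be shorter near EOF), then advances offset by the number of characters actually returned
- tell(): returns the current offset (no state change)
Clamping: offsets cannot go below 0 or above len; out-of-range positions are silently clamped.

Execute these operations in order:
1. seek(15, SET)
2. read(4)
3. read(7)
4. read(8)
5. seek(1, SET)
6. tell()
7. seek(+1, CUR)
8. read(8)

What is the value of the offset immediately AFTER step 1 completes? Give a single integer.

After 1 (seek(15, SET)): offset=15

Answer: 15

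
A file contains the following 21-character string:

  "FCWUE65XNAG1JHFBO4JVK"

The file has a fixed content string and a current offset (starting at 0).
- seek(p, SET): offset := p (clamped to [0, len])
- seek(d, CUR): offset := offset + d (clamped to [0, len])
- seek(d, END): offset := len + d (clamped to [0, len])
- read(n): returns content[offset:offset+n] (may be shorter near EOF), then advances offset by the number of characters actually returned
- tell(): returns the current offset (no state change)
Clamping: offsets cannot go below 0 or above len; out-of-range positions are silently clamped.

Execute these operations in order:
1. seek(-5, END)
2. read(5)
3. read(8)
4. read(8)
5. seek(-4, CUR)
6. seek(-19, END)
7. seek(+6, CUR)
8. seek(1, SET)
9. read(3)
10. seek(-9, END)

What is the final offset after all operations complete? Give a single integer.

After 1 (seek(-5, END)): offset=16
After 2 (read(5)): returned 'O4JVK', offset=21
After 3 (read(8)): returned '', offset=21
After 4 (read(8)): returned '', offset=21
After 5 (seek(-4, CUR)): offset=17
After 6 (seek(-19, END)): offset=2
After 7 (seek(+6, CUR)): offset=8
After 8 (seek(1, SET)): offset=1
After 9 (read(3)): returned 'CWU', offset=4
After 10 (seek(-9, END)): offset=12

Answer: 12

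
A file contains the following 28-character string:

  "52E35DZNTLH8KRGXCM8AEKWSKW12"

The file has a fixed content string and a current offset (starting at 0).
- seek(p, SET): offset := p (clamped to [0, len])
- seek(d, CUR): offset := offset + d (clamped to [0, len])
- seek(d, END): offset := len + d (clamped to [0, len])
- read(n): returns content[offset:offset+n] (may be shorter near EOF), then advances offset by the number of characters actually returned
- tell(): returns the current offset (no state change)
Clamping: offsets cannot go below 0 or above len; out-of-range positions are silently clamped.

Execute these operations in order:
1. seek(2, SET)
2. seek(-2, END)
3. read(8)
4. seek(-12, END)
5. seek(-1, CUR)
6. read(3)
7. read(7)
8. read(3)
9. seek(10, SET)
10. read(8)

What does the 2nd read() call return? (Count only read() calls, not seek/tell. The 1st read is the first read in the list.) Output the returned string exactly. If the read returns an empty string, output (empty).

Answer: XCM

Derivation:
After 1 (seek(2, SET)): offset=2
After 2 (seek(-2, END)): offset=26
After 3 (read(8)): returned '12', offset=28
After 4 (seek(-12, END)): offset=16
After 5 (seek(-1, CUR)): offset=15
After 6 (read(3)): returned 'XCM', offset=18
After 7 (read(7)): returned '8AEKWSK', offset=25
After 8 (read(3)): returned 'W12', offset=28
After 9 (seek(10, SET)): offset=10
After 10 (read(8)): returned 'H8KRGXCM', offset=18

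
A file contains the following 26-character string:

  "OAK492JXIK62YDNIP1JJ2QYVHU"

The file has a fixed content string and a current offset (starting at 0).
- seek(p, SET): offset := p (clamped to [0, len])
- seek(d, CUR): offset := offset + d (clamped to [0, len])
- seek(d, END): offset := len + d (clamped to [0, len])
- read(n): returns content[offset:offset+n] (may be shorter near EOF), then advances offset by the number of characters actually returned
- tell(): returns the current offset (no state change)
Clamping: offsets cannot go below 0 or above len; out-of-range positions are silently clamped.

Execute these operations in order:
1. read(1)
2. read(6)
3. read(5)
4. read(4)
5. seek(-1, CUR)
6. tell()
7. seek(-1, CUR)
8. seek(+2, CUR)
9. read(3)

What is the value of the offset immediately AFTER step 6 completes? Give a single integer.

After 1 (read(1)): returned 'O', offset=1
After 2 (read(6)): returned 'AK492J', offset=7
After 3 (read(5)): returned 'XIK62', offset=12
After 4 (read(4)): returned 'YDNI', offset=16
After 5 (seek(-1, CUR)): offset=15
After 6 (tell()): offset=15

Answer: 15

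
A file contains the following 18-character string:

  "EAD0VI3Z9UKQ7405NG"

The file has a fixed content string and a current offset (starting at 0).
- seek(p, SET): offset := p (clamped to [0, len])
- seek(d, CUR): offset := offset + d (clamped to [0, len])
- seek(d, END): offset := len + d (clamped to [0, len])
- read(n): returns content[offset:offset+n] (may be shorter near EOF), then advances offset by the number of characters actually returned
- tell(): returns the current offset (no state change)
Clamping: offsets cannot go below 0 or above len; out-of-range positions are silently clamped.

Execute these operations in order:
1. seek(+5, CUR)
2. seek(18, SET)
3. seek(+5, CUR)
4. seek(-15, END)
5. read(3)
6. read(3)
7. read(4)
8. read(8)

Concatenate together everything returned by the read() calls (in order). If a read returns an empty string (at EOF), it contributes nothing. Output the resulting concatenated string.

After 1 (seek(+5, CUR)): offset=5
After 2 (seek(18, SET)): offset=18
After 3 (seek(+5, CUR)): offset=18
After 4 (seek(-15, END)): offset=3
After 5 (read(3)): returned '0VI', offset=6
After 6 (read(3)): returned '3Z9', offset=9
After 7 (read(4)): returned 'UKQ7', offset=13
After 8 (read(8)): returned '405NG', offset=18

Answer: 0VI3Z9UKQ7405NG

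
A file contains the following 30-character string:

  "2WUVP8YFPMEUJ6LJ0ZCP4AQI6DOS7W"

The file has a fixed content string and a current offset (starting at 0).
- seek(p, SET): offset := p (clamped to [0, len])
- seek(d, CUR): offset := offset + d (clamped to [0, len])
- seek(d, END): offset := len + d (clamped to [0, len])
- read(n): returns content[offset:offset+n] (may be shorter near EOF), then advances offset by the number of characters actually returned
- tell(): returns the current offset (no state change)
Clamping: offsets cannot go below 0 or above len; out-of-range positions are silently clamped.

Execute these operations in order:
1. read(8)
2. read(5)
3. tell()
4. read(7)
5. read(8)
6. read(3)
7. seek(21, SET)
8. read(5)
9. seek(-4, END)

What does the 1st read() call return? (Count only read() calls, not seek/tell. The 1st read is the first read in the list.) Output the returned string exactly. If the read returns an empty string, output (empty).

After 1 (read(8)): returned '2WUVP8YF', offset=8
After 2 (read(5)): returned 'PMEUJ', offset=13
After 3 (tell()): offset=13
After 4 (read(7)): returned '6LJ0ZCP', offset=20
After 5 (read(8)): returned '4AQI6DOS', offset=28
After 6 (read(3)): returned '7W', offset=30
After 7 (seek(21, SET)): offset=21
After 8 (read(5)): returned 'AQI6D', offset=26
After 9 (seek(-4, END)): offset=26

Answer: 2WUVP8YF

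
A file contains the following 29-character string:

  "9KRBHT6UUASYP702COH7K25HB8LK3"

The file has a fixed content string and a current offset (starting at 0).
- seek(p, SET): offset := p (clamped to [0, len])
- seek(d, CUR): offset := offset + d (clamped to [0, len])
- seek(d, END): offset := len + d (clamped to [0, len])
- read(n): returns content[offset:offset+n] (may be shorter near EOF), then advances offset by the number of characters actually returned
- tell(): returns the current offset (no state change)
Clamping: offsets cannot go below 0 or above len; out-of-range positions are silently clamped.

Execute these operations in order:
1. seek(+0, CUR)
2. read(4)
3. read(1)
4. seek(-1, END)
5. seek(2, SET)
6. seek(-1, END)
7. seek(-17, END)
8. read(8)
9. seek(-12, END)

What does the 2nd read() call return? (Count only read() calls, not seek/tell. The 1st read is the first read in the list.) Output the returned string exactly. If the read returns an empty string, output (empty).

Answer: H

Derivation:
After 1 (seek(+0, CUR)): offset=0
After 2 (read(4)): returned '9KRB', offset=4
After 3 (read(1)): returned 'H', offset=5
After 4 (seek(-1, END)): offset=28
After 5 (seek(2, SET)): offset=2
After 6 (seek(-1, END)): offset=28
After 7 (seek(-17, END)): offset=12
After 8 (read(8)): returned 'P702COH7', offset=20
After 9 (seek(-12, END)): offset=17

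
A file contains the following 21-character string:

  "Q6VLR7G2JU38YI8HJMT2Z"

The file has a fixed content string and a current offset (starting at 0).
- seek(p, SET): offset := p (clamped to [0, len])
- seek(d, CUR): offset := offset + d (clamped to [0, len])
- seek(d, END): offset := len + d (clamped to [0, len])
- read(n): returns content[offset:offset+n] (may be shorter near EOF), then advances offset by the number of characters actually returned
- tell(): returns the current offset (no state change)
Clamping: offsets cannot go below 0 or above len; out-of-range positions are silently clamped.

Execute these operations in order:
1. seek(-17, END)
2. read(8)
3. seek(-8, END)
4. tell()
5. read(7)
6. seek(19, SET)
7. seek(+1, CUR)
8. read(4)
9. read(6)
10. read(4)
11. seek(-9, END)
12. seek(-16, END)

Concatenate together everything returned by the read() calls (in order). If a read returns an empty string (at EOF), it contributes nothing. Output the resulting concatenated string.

After 1 (seek(-17, END)): offset=4
After 2 (read(8)): returned 'R7G2JU38', offset=12
After 3 (seek(-8, END)): offset=13
After 4 (tell()): offset=13
After 5 (read(7)): returned 'I8HJMT2', offset=20
After 6 (seek(19, SET)): offset=19
After 7 (seek(+1, CUR)): offset=20
After 8 (read(4)): returned 'Z', offset=21
After 9 (read(6)): returned '', offset=21
After 10 (read(4)): returned '', offset=21
After 11 (seek(-9, END)): offset=12
After 12 (seek(-16, END)): offset=5

Answer: R7G2JU38I8HJMT2Z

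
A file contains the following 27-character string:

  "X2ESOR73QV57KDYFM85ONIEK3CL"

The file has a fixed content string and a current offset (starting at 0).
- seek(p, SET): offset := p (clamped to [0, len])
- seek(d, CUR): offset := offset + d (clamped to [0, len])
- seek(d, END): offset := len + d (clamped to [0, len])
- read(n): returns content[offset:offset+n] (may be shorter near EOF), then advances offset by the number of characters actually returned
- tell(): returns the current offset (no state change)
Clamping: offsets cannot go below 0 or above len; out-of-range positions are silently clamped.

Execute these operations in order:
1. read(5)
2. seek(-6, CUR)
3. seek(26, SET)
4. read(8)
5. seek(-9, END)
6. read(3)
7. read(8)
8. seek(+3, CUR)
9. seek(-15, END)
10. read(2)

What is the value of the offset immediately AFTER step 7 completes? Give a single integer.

Answer: 27

Derivation:
After 1 (read(5)): returned 'X2ESO', offset=5
After 2 (seek(-6, CUR)): offset=0
After 3 (seek(26, SET)): offset=26
After 4 (read(8)): returned 'L', offset=27
After 5 (seek(-9, END)): offset=18
After 6 (read(3)): returned '5ON', offset=21
After 7 (read(8)): returned 'IEK3CL', offset=27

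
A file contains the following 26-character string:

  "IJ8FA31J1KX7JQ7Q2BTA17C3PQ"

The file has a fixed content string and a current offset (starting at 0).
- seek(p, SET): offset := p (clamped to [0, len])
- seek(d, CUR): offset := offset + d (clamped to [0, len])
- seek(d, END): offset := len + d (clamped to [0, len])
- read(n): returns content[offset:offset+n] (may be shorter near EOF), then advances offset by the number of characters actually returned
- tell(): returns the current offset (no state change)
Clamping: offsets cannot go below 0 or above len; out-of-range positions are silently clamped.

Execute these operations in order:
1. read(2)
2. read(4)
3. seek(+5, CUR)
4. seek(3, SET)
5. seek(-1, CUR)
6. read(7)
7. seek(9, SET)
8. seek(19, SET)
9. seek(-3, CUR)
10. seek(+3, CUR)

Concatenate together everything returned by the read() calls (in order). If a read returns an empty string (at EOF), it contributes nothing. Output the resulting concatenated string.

Answer: IJ8FA38FA31J1

Derivation:
After 1 (read(2)): returned 'IJ', offset=2
After 2 (read(4)): returned '8FA3', offset=6
After 3 (seek(+5, CUR)): offset=11
After 4 (seek(3, SET)): offset=3
After 5 (seek(-1, CUR)): offset=2
After 6 (read(7)): returned '8FA31J1', offset=9
After 7 (seek(9, SET)): offset=9
After 8 (seek(19, SET)): offset=19
After 9 (seek(-3, CUR)): offset=16
After 10 (seek(+3, CUR)): offset=19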